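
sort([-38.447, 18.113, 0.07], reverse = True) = [18.113, 0.07, -38.447]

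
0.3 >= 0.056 True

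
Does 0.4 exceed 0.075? Yes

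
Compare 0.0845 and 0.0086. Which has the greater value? 0.0845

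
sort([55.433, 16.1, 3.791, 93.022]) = [3.791, 16.1, 55.433, 93.022]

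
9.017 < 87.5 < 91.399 True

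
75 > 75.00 False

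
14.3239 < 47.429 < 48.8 True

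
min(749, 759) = 749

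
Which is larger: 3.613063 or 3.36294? 3.613063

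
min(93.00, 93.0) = 93.00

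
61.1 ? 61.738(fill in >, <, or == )<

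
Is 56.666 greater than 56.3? Yes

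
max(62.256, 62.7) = 62.7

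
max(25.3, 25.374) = 25.374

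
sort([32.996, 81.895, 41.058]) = [32.996, 41.058, 81.895]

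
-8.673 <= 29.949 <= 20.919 False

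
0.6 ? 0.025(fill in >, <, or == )>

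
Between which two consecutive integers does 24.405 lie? 24 and 25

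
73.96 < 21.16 False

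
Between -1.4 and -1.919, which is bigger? -1.4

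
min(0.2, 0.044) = 0.044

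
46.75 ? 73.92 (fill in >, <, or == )<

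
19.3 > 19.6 False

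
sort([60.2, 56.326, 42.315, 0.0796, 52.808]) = [0.0796, 42.315, 52.808, 56.326, 60.2]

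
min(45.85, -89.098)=-89.098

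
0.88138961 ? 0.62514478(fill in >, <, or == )>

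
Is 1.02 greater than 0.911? Yes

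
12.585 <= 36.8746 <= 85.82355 True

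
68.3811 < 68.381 False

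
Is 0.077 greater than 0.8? No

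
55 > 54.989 True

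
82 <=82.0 True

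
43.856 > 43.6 True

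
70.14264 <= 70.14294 True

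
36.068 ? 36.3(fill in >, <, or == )<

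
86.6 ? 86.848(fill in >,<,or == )<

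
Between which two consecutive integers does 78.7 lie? 78 and 79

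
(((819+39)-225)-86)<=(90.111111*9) True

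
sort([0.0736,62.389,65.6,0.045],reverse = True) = [65.6,62.389,0.0736,0.045]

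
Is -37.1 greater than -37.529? Yes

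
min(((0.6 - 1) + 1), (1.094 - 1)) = 0.094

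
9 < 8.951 False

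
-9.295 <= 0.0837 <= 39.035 True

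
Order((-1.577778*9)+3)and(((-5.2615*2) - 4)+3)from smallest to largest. (((-5.2615*2) - 4)+3),((-1.577778*9)+3)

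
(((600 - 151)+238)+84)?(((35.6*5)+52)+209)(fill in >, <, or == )>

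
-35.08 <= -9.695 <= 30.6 True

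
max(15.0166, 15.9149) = 15.9149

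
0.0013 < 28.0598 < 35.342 True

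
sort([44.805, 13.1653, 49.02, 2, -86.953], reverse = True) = [49.02, 44.805, 13.1653, 2, -86.953]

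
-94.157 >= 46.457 False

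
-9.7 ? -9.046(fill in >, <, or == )<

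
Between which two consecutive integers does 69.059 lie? 69 and 70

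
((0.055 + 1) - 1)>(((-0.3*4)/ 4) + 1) False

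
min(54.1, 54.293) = 54.1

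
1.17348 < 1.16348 False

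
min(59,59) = 59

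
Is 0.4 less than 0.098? No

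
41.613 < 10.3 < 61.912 False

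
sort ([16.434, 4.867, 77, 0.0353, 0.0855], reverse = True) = [77, 16.434, 4.867, 0.0855, 0.0353]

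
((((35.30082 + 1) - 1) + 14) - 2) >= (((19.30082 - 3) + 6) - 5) True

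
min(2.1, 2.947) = 2.1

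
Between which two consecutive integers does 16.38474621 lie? 16 and 17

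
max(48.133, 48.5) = 48.5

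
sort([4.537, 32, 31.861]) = [4.537, 31.861, 32]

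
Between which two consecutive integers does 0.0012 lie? 0 and 1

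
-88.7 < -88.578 True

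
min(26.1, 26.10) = 26.1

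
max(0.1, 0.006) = 0.1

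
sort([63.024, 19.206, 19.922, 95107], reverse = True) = [95107, 63.024, 19.922, 19.206]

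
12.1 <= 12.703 True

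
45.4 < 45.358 False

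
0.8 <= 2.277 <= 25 True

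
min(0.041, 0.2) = 0.041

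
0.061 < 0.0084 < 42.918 False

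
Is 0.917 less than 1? Yes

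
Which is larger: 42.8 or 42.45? 42.8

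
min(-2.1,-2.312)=-2.312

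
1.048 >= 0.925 True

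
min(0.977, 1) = 0.977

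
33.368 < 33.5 True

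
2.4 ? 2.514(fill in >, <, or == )<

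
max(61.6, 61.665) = 61.665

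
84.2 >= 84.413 False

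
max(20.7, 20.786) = 20.786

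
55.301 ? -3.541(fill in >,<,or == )>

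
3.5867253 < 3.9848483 True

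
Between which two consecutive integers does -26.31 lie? -27 and -26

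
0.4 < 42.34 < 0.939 False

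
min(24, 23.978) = 23.978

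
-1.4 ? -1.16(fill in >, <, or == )<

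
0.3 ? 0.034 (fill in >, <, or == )>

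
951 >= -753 True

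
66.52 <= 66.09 False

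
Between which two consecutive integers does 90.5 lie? 90 and 91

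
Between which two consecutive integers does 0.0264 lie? 0 and 1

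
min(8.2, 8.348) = 8.2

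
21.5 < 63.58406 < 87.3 True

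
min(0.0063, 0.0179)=0.0063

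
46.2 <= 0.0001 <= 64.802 False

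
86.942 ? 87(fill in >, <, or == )<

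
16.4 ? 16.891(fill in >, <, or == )<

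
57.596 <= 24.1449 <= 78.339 False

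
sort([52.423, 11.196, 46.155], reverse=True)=[52.423, 46.155, 11.196]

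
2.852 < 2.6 False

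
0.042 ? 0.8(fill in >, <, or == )<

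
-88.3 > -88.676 True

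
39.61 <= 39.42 False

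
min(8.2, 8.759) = 8.2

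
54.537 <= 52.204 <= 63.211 False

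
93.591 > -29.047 True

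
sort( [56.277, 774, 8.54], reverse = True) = [774, 56.277, 8.54]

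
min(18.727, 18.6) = 18.6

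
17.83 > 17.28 True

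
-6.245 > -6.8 True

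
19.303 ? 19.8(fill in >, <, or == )<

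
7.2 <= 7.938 True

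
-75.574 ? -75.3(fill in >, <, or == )<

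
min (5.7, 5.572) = 5.572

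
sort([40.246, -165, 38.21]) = [-165, 38.21, 40.246]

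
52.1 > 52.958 False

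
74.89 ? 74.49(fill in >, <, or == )>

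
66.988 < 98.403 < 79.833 False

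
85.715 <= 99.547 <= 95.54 False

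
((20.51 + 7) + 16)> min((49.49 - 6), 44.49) True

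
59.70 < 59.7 False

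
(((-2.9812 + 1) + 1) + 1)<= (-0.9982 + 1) False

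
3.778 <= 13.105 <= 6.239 False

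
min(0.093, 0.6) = 0.093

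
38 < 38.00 False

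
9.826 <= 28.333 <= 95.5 True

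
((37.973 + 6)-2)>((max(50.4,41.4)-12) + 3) True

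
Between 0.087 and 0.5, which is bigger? 0.5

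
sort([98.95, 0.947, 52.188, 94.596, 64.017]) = [0.947, 52.188, 64.017, 94.596, 98.95]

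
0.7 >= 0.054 True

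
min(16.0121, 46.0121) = 16.0121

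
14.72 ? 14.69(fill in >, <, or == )>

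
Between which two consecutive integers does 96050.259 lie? 96050 and 96051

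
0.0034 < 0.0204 True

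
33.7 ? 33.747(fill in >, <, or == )<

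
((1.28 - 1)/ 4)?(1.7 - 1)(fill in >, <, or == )<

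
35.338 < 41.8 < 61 True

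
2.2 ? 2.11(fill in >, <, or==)>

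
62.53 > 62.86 False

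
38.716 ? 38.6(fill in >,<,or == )>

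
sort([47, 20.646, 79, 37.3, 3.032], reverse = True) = [79, 47, 37.3, 20.646, 3.032]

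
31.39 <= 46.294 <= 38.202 False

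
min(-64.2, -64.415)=-64.415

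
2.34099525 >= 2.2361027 True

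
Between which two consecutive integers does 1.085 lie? 1 and 2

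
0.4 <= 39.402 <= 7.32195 False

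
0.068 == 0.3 False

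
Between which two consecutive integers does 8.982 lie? 8 and 9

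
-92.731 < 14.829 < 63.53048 True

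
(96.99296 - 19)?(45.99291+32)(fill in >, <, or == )>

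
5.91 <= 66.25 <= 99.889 True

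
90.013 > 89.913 True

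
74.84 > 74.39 True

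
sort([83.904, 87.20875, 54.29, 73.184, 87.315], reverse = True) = [87.315, 87.20875, 83.904, 73.184, 54.29]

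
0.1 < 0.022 False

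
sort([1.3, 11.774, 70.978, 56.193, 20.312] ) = [1.3, 11.774, 20.312, 56.193, 70.978]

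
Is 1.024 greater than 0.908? Yes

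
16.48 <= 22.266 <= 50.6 True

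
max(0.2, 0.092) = 0.2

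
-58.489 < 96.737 True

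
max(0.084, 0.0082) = 0.084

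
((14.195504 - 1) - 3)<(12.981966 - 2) True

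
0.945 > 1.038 False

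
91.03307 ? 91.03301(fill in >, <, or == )>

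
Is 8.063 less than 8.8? Yes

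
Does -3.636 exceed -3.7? Yes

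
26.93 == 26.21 False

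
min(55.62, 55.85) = 55.62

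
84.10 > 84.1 False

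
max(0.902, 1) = 1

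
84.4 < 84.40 False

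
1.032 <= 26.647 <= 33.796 True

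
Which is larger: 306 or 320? 320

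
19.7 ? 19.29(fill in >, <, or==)>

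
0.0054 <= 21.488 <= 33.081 True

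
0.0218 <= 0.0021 False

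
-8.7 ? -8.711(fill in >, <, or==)>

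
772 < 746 False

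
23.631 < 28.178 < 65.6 True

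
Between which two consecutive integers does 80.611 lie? 80 and 81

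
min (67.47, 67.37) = 67.37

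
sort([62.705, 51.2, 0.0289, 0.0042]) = [0.0042, 0.0289, 51.2, 62.705]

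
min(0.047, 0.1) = 0.047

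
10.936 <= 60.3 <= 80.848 True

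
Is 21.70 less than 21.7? No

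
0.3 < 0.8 True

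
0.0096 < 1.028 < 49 True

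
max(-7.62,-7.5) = -7.5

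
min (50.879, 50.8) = 50.8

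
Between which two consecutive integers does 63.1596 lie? 63 and 64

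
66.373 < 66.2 False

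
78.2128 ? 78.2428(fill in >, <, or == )<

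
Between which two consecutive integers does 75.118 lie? 75 and 76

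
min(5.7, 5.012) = 5.012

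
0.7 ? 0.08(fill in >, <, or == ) >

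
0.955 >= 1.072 False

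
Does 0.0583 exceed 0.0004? Yes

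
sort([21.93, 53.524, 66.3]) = [21.93, 53.524, 66.3]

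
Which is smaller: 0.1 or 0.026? 0.026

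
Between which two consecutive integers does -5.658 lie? -6 and -5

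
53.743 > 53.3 True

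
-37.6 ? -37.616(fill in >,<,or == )>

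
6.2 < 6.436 True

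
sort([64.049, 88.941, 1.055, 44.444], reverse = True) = [88.941, 64.049, 44.444, 1.055]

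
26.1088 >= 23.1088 True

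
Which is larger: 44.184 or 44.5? 44.5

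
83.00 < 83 False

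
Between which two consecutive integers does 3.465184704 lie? 3 and 4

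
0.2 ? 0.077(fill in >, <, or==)>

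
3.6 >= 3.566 True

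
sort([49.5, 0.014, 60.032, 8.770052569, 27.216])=[0.014, 8.770052569, 27.216, 49.5, 60.032]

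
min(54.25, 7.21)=7.21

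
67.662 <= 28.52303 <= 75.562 False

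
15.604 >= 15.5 True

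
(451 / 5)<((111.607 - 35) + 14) True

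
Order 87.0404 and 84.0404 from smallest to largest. 84.0404, 87.0404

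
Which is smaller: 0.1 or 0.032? 0.032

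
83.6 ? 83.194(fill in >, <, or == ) >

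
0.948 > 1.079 False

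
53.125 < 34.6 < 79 False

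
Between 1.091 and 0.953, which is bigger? 1.091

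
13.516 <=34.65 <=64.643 True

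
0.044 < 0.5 True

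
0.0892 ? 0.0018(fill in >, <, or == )>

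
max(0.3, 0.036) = 0.3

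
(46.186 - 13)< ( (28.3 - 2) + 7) True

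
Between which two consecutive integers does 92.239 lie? 92 and 93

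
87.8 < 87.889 True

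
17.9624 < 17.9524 False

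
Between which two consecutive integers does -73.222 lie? -74 and -73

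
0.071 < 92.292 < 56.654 False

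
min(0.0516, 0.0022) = 0.0022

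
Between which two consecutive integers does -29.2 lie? -30 and -29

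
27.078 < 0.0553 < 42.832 False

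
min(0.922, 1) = 0.922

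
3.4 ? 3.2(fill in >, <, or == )>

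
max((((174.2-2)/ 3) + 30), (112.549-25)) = 87.549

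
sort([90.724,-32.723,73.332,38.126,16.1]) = [-32.723,16.1,38.126,73.332,90.724]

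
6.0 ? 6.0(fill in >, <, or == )==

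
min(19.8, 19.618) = 19.618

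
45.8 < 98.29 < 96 False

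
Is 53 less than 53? No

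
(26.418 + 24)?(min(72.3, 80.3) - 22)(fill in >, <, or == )>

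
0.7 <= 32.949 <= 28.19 False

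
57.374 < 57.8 True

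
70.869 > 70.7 True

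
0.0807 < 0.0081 False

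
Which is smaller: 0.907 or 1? 0.907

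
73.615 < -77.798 False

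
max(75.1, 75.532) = 75.532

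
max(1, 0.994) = 1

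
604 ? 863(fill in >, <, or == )<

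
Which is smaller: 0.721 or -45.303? -45.303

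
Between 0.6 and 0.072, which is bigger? 0.6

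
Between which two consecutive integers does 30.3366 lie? 30 and 31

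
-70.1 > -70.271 True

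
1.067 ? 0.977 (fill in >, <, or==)>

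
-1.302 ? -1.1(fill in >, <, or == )<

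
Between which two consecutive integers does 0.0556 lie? 0 and 1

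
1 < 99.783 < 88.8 False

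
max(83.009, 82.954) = 83.009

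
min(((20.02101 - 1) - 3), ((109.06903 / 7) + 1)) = 16.02101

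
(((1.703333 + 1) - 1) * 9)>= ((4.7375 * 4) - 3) False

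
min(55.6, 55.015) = 55.015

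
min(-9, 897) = -9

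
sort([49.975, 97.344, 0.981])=[0.981, 49.975, 97.344]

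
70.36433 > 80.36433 False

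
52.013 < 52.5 True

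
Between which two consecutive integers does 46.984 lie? 46 and 47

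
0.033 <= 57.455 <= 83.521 True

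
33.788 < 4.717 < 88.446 False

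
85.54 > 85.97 False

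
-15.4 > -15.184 False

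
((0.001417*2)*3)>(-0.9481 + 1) False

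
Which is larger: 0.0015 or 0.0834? 0.0834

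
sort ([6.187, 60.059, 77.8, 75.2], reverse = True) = [77.8, 75.2, 60.059, 6.187]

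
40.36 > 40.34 True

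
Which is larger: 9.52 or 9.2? 9.52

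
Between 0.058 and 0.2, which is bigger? 0.2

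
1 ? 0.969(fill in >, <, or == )>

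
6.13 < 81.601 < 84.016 True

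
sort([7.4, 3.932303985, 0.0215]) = [0.0215, 3.932303985, 7.4]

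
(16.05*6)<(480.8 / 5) False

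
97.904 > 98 False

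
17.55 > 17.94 False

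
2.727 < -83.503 False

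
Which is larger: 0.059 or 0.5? 0.5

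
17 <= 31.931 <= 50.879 True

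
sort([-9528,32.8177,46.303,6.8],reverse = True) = [46.303,32.8177,6.8,-9528]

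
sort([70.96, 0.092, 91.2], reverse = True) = [91.2, 70.96, 0.092]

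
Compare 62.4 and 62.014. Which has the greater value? 62.4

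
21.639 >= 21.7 False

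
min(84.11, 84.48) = 84.11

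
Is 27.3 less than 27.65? Yes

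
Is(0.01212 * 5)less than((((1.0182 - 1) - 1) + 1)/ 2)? No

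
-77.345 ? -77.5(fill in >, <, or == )>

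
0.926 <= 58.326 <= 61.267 True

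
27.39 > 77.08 False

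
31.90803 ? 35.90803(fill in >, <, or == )<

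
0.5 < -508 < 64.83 False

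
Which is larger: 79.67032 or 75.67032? 79.67032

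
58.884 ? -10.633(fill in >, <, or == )>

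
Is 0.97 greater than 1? No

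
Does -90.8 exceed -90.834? Yes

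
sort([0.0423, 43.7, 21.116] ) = [0.0423, 21.116, 43.7]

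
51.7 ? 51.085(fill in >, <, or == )>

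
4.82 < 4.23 False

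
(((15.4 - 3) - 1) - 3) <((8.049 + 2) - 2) False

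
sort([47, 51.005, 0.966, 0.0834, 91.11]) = [0.0834, 0.966, 47, 51.005, 91.11]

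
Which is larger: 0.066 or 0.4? 0.4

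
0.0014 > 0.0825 False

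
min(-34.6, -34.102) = -34.6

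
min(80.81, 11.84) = 11.84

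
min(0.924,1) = 0.924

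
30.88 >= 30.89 False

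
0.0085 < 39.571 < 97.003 True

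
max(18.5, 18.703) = 18.703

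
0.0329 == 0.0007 False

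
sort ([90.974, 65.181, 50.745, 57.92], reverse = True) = [90.974, 65.181, 57.92, 50.745]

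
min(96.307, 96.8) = 96.307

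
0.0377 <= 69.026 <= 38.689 False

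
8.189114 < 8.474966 True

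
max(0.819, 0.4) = 0.819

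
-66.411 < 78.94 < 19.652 False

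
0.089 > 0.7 False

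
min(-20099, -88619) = -88619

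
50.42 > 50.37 True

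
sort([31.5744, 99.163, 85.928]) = [31.5744, 85.928, 99.163]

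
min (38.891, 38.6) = 38.6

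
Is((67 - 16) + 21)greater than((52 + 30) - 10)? No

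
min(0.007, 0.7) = 0.007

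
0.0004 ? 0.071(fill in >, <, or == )<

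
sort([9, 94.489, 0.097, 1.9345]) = [0.097, 1.9345, 9, 94.489]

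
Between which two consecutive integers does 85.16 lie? 85 and 86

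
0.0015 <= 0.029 True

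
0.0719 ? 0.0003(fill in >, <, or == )>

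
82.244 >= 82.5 False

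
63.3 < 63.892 True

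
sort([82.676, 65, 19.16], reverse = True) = [82.676, 65, 19.16]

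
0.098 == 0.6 False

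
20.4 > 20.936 False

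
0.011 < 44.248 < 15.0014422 False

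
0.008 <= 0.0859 True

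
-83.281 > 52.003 False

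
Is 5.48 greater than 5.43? Yes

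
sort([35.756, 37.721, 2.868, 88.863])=[2.868, 35.756, 37.721, 88.863]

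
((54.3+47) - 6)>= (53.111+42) True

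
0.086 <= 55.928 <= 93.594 True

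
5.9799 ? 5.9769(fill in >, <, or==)>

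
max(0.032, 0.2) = 0.2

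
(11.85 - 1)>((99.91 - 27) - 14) False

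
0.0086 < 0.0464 True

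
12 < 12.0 False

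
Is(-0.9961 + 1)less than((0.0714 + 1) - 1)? Yes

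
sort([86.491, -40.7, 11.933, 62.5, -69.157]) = [-69.157, -40.7, 11.933, 62.5, 86.491]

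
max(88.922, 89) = 89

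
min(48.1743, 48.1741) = 48.1741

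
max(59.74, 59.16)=59.74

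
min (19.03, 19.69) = 19.03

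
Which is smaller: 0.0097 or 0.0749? 0.0097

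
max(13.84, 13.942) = 13.942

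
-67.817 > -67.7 False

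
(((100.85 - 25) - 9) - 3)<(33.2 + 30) False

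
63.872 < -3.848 False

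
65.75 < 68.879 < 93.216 True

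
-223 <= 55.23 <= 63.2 True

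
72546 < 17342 False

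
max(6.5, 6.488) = 6.5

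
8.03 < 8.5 True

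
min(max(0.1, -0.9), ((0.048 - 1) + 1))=0.048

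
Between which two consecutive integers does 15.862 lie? 15 and 16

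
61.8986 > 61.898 True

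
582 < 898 True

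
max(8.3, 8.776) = 8.776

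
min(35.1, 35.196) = 35.1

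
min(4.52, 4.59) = 4.52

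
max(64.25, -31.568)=64.25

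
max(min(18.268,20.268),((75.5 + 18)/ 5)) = 18.7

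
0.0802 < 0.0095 False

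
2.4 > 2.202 True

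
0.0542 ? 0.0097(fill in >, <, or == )>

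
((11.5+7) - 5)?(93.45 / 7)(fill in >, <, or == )>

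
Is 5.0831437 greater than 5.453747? No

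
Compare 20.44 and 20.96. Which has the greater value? 20.96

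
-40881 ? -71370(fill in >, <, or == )>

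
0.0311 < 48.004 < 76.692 True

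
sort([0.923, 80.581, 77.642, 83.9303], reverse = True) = [83.9303, 80.581, 77.642, 0.923]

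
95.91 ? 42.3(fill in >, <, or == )>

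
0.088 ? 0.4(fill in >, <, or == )<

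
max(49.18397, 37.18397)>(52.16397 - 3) True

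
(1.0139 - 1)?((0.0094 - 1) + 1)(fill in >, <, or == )>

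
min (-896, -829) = -896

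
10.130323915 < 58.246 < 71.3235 True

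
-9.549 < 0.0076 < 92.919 True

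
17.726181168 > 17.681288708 True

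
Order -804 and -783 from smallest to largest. -804,-783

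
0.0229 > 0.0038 True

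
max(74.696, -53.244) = 74.696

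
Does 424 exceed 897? No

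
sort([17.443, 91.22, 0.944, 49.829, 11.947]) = [0.944, 11.947, 17.443, 49.829, 91.22]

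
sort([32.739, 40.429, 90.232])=[32.739, 40.429, 90.232]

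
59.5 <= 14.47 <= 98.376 False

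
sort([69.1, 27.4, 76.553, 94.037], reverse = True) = [94.037, 76.553, 69.1, 27.4]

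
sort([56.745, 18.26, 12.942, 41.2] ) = [12.942, 18.26, 41.2, 56.745]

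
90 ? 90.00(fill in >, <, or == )==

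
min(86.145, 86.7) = 86.145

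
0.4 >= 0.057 True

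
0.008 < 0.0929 True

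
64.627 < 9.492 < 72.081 False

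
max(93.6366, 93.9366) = 93.9366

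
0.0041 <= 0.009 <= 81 True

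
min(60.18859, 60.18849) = 60.18849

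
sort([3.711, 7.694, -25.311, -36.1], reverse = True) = [7.694, 3.711, -25.311, -36.1]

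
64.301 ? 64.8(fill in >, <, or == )<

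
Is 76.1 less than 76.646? Yes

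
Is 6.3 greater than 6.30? No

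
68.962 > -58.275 True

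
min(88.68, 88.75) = 88.68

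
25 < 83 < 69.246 False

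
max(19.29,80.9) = 80.9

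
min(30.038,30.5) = 30.038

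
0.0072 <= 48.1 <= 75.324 True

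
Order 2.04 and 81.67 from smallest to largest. 2.04, 81.67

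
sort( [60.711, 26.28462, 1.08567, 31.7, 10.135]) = [1.08567, 10.135, 26.28462, 31.7, 60.711]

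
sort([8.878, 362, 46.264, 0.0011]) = [0.0011, 8.878, 46.264, 362]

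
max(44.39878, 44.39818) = 44.39878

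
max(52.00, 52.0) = 52.0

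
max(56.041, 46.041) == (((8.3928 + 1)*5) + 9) False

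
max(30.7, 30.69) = 30.7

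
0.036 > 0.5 False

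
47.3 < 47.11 False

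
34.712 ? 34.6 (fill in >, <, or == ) >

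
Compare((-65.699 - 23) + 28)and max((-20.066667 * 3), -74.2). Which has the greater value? max((-20.066667 * 3), -74.2)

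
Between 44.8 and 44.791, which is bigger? 44.8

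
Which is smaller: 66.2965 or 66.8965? 66.2965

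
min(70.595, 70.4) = 70.4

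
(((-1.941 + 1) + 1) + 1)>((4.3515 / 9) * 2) True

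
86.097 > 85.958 True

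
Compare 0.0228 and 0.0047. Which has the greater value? 0.0228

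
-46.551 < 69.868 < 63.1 False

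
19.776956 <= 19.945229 True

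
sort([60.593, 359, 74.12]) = [60.593, 74.12, 359]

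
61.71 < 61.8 True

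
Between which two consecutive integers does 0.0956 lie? 0 and 1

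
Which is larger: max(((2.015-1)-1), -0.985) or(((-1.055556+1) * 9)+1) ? (((-1.055556+1) * 9)+1)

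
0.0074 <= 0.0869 True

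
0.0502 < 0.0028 False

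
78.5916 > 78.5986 False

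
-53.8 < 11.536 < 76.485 True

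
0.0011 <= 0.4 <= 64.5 True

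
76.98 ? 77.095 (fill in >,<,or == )<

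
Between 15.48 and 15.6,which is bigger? 15.6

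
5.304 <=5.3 False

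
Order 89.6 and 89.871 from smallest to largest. 89.6, 89.871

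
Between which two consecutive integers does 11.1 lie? 11 and 12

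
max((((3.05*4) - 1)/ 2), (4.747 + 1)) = 5.747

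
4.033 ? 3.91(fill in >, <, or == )>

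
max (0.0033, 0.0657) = 0.0657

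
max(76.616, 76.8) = 76.8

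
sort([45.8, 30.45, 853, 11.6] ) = [11.6, 30.45, 45.8, 853]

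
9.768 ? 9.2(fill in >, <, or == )>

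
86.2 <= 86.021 False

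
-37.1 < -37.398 False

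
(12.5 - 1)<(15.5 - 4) False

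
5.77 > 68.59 False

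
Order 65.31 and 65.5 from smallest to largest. 65.31, 65.5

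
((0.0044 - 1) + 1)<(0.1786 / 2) True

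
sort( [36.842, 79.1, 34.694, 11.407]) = [11.407, 34.694, 36.842, 79.1]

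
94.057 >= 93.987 True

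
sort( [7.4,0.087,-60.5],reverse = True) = [7.4,0.087,-60.5]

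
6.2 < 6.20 False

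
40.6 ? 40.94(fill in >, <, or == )<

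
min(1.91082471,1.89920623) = 1.89920623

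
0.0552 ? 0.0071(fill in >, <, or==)>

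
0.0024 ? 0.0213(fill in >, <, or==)<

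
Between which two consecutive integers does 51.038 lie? 51 and 52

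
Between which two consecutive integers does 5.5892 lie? 5 and 6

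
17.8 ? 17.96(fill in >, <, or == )<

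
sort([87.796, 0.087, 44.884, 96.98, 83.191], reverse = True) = [96.98, 87.796, 83.191, 44.884, 0.087]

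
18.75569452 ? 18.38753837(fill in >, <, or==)>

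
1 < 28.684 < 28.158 False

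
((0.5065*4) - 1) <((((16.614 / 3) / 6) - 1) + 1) False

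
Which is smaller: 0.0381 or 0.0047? 0.0047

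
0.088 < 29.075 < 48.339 True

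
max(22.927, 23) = 23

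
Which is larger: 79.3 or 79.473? 79.473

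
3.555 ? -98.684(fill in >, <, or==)>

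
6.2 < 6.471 True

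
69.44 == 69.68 False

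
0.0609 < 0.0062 False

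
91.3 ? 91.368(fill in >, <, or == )<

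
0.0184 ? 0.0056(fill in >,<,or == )>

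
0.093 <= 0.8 True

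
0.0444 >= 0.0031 True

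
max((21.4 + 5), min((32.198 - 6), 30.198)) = 26.4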